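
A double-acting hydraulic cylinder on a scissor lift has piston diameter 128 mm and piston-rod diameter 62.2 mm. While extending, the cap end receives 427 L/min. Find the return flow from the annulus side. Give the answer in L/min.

Cap-side area A_cap = π/4 × (128 mm)² = 12870 mm^2
Rod-side annular area A_ann = π/4 × (128² − 62.2²) = 9829 mm^2
Piston speed v = Q_in/A_cap; rod-end outflow Q_out = v × A_ann = Q_in × A_ann/A_cap.

Q_out ≈ 326 L/min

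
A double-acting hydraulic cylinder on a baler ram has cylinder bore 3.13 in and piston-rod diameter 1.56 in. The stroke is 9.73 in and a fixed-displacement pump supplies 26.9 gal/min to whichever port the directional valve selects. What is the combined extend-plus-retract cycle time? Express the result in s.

Cap-side area A_cap = π/4 × (3.13 in)² = 7.694 in^2
Rod-side annular area A_ann = π/4 × (3.13² − 1.56²) = 5.783 in^2
t_ext = A_cap·L/Q = 0.7229 s
t_ret = A_ann·L/Q = 0.5433 s
t_cycle = t_ext + t_ret

t ≈ 1.27 s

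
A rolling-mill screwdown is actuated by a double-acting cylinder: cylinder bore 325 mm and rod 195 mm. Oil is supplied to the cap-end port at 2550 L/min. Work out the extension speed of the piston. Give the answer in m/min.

Cap-side area A_cap = π/4 × (325 mm)² = 82960 mm^2
v = Q / A

v ≈ 30.7 m/min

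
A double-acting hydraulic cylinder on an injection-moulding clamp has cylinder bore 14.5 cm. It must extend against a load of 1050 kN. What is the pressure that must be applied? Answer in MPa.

P ≈ 63.6 MPa

Cap-side area A_cap = π/4 × (14.5 cm)² = 165.1 cm^2
P = F / A = 1050 kN / A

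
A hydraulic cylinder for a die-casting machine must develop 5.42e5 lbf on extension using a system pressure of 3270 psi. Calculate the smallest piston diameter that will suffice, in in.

D ≈ 14.5 in

Extension force acts on the full piston face: F = P × (π/4)D².
D = √(4F / (πP)) = √(4 × 5.42e5 lbf / (π × 3270 psi))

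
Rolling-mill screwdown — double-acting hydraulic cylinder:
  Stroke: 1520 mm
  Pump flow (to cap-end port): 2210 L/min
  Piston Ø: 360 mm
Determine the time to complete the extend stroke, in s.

t ≈ 4.20 s

Cap-side area A_cap = π/4 × (360 mm)² = 1.018e5 mm^2
Swept volume V = A × L; t = V / Q = A·L / Q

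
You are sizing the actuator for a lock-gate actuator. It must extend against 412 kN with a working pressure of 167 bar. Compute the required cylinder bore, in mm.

D ≈ 177 mm

Extension force acts on the full piston face: F = P × (π/4)D².
D = √(4F / (πP)) = √(4 × 412 kN / (π × 167 bar))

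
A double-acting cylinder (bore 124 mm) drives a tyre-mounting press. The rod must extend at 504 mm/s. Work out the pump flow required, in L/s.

Q ≈ 6.09 L/s

Cap-side area A_cap = π/4 × (124 mm)² = 12080 mm^2
Q = A × v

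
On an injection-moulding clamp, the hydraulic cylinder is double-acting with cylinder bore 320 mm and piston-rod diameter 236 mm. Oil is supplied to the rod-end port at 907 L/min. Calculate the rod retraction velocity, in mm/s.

Rod-side annular area A_ann = π/4 × (320² − 236²) = 36680 mm^2
Flow into the rod-end port fills the annular volume.
v = Q / A

v ≈ 412 mm/s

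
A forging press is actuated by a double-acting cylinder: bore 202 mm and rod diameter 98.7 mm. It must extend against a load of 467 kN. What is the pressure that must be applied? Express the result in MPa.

Cap-side area A_cap = π/4 × (202 mm)² = 32050 mm^2
P = F / A = 467 kN / A

P ≈ 14.6 MPa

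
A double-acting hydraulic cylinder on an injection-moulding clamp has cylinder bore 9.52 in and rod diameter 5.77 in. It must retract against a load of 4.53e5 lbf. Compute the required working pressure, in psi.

P ≈ 10100 psi

Rod-side annular area A_ann = π/4 × (9.52² − 5.77²) = 45.03 in^2
Retraction: pressure acts on the annular area.
P = F / A = 4.53e5 lbf / A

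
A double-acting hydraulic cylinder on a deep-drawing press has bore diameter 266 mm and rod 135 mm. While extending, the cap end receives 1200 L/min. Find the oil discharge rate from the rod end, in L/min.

Cap-side area A_cap = π/4 × (266 mm)² = 55570 mm^2
Rod-side annular area A_ann = π/4 × (266² − 135²) = 41260 mm^2
Piston speed v = Q_in/A_cap; rod-end outflow Q_out = v × A_ann = Q_in × A_ann/A_cap.

Q_out ≈ 891 L/min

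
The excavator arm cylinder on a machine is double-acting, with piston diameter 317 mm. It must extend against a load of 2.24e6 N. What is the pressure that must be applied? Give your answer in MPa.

Cap-side area A_cap = π/4 × (317 mm)² = 78920 mm^2
P = F / A = 2.24e6 N / A

P ≈ 28.4 MPa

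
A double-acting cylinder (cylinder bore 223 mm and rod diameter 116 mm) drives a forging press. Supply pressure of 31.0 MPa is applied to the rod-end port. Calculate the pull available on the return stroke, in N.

Rod-side annular area A_ann = π/4 × (223² − 116²) = 28490 mm^2
On retraction the pressure acts on the annular area (bore minus rod).
F = P × A_ann

F ≈ 8.83e5 N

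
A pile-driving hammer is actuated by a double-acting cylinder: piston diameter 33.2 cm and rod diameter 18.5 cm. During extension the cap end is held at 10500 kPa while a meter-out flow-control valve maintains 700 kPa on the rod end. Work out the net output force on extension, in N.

Cap-side area A_cap = π/4 × (33.2 cm)² = 865.7 cm^2
Rod-side annular area A_ann = π/4 × (33.2² − 18.5²) = 596.9 cm^2
Net thrust = P_cap·A_cap − P_rod·A_ann = 9.090e5 N − 41780 N

F ≈ 8.67e5 N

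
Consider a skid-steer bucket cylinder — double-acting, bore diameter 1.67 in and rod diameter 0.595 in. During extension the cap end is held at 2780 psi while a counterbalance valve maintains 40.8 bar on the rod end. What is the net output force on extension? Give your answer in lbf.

F ≈ 4960 lbf

Cap-side area A_cap = π/4 × (1.67 in)² = 2.190 in^2
Rod-side annular area A_ann = π/4 × (1.67² − 0.595²) = 1.912 in^2
Net thrust = P_cap·A_cap − P_rod·A_ann = 6089 lbf − 1132 lbf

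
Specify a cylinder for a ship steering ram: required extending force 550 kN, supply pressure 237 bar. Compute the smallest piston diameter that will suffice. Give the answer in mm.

D ≈ 172 mm

Extension force acts on the full piston face: F = P × (π/4)D².
D = √(4F / (πP)) = √(4 × 550 kN / (π × 237 bar))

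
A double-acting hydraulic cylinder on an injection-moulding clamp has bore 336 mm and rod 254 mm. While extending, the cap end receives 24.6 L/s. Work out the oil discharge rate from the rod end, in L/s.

Cap-side area A_cap = π/4 × (336 mm)² = 88670 mm^2
Rod-side annular area A_ann = π/4 × (336² − 254²) = 38000 mm^2
Piston speed v = Q_in/A_cap; rod-end outflow Q_out = v × A_ann = Q_in × A_ann/A_cap.

Q_out ≈ 10.5 L/s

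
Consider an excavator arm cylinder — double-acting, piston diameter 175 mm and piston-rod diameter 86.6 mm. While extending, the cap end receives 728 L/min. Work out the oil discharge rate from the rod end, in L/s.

Cap-side area A_cap = π/4 × (175 mm)² = 24050 mm^2
Rod-side annular area A_ann = π/4 × (175² − 86.6²) = 18160 mm^2
Piston speed v = Q_in/A_cap; rod-end outflow Q_out = v × A_ann = Q_in × A_ann/A_cap.

Q_out ≈ 9.16 L/s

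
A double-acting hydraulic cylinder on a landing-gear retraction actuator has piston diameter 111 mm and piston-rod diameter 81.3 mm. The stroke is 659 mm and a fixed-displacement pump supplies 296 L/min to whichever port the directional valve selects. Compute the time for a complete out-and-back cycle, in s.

t ≈ 1.89 s

Cap-side area A_cap = π/4 × (111 mm)² = 9677 mm^2
Rod-side annular area A_ann = π/4 × (111² − 81.3²) = 4486 mm^2
t_ext = A_cap·L/Q = 1.293 s
t_ret = A_ann·L/Q = 0.5992 s
t_cycle = t_ext + t_ret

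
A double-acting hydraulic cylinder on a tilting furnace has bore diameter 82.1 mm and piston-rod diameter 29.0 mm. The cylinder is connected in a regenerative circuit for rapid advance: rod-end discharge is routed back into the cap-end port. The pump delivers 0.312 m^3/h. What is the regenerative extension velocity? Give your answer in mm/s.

In regeneration the rod-end outflow joins the pump flow into the cap end, so the net volume the pump must supply per unit advance equals the rod cross-section area.
Rod cross-section A_rod = π/4 × (29.0 mm)² = 660.5 mm^2
v = Q_pump / A_rod

v ≈ 131 mm/s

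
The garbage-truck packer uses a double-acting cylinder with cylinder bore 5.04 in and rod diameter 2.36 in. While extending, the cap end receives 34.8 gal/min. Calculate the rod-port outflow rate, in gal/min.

Cap-side area A_cap = π/4 × (5.04 in)² = 19.95 in^2
Rod-side annular area A_ann = π/4 × (5.04² − 2.36²) = 15.58 in^2
Piston speed v = Q_in/A_cap; rod-end outflow Q_out = v × A_ann = Q_in × A_ann/A_cap.

Q_out ≈ 27.2 gal/min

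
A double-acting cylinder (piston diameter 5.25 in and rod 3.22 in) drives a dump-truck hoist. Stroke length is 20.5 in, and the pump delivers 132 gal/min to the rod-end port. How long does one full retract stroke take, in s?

Rod-side annular area A_ann = π/4 × (5.25² − 3.22²) = 13.50 in^2
Swept volume V = A × L; t = V / Q = A·L / Q

t ≈ 0.545 s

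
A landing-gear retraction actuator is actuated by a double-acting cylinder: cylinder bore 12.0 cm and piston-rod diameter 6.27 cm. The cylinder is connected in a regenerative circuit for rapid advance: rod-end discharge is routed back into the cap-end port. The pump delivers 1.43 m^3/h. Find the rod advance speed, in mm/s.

v ≈ 129 mm/s

In regeneration the rod-end outflow joins the pump flow into the cap end, so the net volume the pump must supply per unit advance equals the rod cross-section area.
Rod cross-section A_rod = π/4 × (6.27 cm)² = 30.88 cm^2
v = Q_pump / A_rod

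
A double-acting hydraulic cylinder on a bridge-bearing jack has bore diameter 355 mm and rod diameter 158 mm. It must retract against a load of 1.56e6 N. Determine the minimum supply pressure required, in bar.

Rod-side annular area A_ann = π/4 × (355² − 158²) = 79370 mm^2
Retraction: pressure acts on the annular area.
P = F / A = 1.56e6 N / A

P ≈ 197 bar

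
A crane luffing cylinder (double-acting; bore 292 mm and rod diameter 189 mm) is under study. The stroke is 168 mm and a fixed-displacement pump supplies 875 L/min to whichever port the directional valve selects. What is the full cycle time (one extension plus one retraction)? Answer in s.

t ≈ 1.22 s

Cap-side area A_cap = π/4 × (292 mm)² = 66970 mm^2
Rod-side annular area A_ann = π/4 × (292² − 189²) = 38910 mm^2
t_ext = A_cap·L/Q = 0.7715 s
t_ret = A_ann·L/Q = 0.4483 s
t_cycle = t_ext + t_ret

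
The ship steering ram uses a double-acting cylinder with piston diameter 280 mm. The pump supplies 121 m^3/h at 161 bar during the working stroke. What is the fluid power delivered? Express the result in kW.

Hydraulic power = P × Q

W ≈ 541 kW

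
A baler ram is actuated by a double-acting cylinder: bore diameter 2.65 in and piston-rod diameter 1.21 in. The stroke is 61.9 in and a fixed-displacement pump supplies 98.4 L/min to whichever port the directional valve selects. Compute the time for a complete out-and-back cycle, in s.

Cap-side area A_cap = π/4 × (2.65 in)² = 5.515 in^2
Rod-side annular area A_ann = π/4 × (2.65² − 1.21²) = 4.366 in^2
t_ext = A_cap·L/Q = 3.411 s
t_ret = A_ann·L/Q = 2.700 s
t_cycle = t_ext + t_ret

t ≈ 6.11 s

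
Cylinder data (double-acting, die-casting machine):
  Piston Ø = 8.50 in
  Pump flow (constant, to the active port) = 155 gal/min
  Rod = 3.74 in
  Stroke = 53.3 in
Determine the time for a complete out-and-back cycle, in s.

t ≈ 9.16 s

Cap-side area A_cap = π/4 × (8.50 in)² = 56.75 in^2
Rod-side annular area A_ann = π/4 × (8.50² − 3.74²) = 45.76 in^2
t_ext = A_cap·L/Q = 5.068 s
t_ret = A_ann·L/Q = 4.087 s
t_cycle = t_ext + t_ret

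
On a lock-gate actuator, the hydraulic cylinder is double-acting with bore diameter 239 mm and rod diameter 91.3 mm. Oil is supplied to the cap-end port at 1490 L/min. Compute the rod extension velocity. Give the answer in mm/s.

Cap-side area A_cap = π/4 × (239 mm)² = 44860 mm^2
v = Q / A

v ≈ 554 mm/s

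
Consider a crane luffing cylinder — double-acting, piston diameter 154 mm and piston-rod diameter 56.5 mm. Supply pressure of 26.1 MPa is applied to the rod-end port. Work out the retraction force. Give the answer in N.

Rod-side annular area A_ann = π/4 × (154² − 56.5²) = 16120 mm^2
On retraction the pressure acts on the annular area (bore minus rod).
F = P × A_ann

F ≈ 4.21e5 N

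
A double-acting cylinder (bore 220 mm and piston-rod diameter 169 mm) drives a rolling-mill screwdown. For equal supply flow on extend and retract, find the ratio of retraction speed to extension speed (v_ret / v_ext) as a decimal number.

Cap-side area A_cap = π/4 × (220 mm)² = 38010 mm^2
Rod-side annular area A_ann = π/4 × (220² − 169²) = 15580 mm^2
For equal Q, v ∝ 1/A, so v_ret/v_ext = A_cap/A_ann.

v_ret/v_ext ≈ 2.44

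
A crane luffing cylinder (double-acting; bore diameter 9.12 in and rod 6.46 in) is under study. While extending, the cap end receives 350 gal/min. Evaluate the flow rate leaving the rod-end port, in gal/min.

Cap-side area A_cap = π/4 × (9.12 in)² = 65.33 in^2
Rod-side annular area A_ann = π/4 × (9.12² − 6.46²) = 32.55 in^2
Piston speed v = Q_in/A_cap; rod-end outflow Q_out = v × A_ann = Q_in × A_ann/A_cap.

Q_out ≈ 174 gal/min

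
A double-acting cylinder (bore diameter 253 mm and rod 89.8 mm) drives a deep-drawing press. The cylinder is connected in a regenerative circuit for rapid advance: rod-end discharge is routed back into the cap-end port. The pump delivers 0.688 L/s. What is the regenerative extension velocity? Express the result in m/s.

In regeneration the rod-end outflow joins the pump flow into the cap end, so the net volume the pump must supply per unit advance equals the rod cross-section area.
Rod cross-section A_rod = π/4 × (89.8 mm)² = 6333 mm^2
v = Q_pump / A_rod

v ≈ 0.109 m/s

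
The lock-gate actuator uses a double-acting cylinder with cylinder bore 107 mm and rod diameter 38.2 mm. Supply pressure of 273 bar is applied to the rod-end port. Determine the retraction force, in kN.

Rod-side annular area A_ann = π/4 × (107² − 38.2²) = 7846 mm^2
On retraction the pressure acts on the annular area (bore minus rod).
F = P × A_ann

F ≈ 214 kN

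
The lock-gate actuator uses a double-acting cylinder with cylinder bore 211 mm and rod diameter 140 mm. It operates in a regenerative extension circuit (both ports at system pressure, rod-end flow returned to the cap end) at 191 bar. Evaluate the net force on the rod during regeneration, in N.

With equal pressure on both faces, forces on the annular region cancel; the net push is pressure × rod cross-section.
Rod cross-section A_rod = π/4 × (140 mm)² = 15390 mm^2
F = P × A_rod

F ≈ 2.94e5 N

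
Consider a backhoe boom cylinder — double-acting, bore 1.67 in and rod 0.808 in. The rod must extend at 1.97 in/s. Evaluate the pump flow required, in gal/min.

Cap-side area A_cap = π/4 × (1.67 in)² = 2.190 in^2
Q = A × v

Q ≈ 1.12 gal/min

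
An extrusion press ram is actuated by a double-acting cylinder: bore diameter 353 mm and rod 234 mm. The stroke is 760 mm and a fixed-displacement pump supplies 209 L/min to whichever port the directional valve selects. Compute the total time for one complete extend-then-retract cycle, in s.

Cap-side area A_cap = π/4 × (353 mm)² = 97870 mm^2
Rod-side annular area A_ann = π/4 × (353² − 234²) = 54860 mm^2
t_ext = A_cap·L/Q = 21.35 s
t_ret = A_ann·L/Q = 11.97 s
t_cycle = t_ext + t_ret

t ≈ 33.3 s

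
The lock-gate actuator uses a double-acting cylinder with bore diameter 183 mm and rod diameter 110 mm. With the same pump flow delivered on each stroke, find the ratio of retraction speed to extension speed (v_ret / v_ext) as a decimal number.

Cap-side area A_cap = π/4 × (183 mm)² = 26300 mm^2
Rod-side annular area A_ann = π/4 × (183² − 110²) = 16800 mm^2
For equal Q, v ∝ 1/A, so v_ret/v_ext = A_cap/A_ann.

v_ret/v_ext ≈ 1.57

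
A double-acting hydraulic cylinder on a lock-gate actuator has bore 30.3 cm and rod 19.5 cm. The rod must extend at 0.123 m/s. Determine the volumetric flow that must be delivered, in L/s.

Q ≈ 8.87 L/s

Cap-side area A_cap = π/4 × (30.3 cm)² = 721.1 cm^2
Q = A × v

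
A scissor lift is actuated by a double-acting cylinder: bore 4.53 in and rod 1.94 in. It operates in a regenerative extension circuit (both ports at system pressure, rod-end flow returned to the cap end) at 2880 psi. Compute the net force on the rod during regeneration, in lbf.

With equal pressure on both faces, forces on the annular region cancel; the net push is pressure × rod cross-section.
Rod cross-section A_rod = π/4 × (1.94 in)² = 2.956 in^2
F = P × A_rod

F ≈ 8510 lbf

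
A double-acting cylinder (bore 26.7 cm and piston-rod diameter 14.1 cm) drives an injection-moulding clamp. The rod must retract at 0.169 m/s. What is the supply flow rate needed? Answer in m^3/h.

Q ≈ 24.6 m^3/h

Rod-side annular area A_ann = π/4 × (26.7² − 14.1²) = 403.8 cm^2
Q = A × v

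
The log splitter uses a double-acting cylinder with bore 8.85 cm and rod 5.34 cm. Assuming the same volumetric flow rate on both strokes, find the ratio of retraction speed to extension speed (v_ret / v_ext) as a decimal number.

v_ret/v_ext ≈ 1.57

Cap-side area A_cap = π/4 × (8.85 cm)² = 61.51 cm^2
Rod-side annular area A_ann = π/4 × (8.85² − 5.34²) = 39.12 cm^2
For equal Q, v ∝ 1/A, so v_ret/v_ext = A_cap/A_ann.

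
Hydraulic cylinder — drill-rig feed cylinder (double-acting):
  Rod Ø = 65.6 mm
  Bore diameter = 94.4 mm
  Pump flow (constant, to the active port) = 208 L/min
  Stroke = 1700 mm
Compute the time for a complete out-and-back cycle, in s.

Cap-side area A_cap = π/4 × (94.4 mm)² = 6999 mm^2
Rod-side annular area A_ann = π/4 × (94.4² − 65.6²) = 3619 mm^2
t_ext = A_cap·L/Q = 3.432 s
t_ret = A_ann·L/Q = 1.775 s
t_cycle = t_ext + t_ret

t ≈ 5.21 s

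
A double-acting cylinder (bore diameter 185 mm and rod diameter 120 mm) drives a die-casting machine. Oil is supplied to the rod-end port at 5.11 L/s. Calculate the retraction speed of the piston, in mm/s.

Rod-side annular area A_ann = π/4 × (185² − 120²) = 15570 mm^2
Flow into the rod-end port fills the annular volume.
v = Q / A

v ≈ 328 mm/s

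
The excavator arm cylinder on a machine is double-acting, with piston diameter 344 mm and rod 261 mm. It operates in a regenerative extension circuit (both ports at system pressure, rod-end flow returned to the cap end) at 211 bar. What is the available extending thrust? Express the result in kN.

F ≈ 1130 kN

With equal pressure on both faces, forces on the annular region cancel; the net push is pressure × rod cross-section.
Rod cross-section A_rod = π/4 × (261 mm)² = 53500 mm^2
F = P × A_rod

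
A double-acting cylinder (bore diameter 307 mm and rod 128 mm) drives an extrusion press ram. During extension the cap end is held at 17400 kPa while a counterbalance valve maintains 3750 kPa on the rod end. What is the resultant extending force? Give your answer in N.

F ≈ 1.06e6 N

Cap-side area A_cap = π/4 × (307 mm)² = 74020 mm^2
Rod-side annular area A_ann = π/4 × (307² − 128²) = 61160 mm^2
Net thrust = P_cap·A_cap − P_rod·A_ann = 1.288e6 N − 2.293e5 N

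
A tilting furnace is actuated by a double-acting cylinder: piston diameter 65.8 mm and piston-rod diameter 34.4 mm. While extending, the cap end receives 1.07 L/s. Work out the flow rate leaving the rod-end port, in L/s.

Q_out ≈ 0.778 L/s

Cap-side area A_cap = π/4 × (65.8 mm)² = 3400 mm^2
Rod-side annular area A_ann = π/4 × (65.8² − 34.4²) = 2471 mm^2
Piston speed v = Q_in/A_cap; rod-end outflow Q_out = v × A_ann = Q_in × A_ann/A_cap.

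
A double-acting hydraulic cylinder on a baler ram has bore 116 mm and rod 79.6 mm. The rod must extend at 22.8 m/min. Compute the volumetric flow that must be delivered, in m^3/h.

Q ≈ 14.5 m^3/h

Cap-side area A_cap = π/4 × (116 mm)² = 10570 mm^2
Q = A × v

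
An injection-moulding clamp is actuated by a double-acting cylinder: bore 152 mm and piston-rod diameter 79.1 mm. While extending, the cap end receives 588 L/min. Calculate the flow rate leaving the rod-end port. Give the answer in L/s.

Q_out ≈ 7.15 L/s

Cap-side area A_cap = π/4 × (152 mm)² = 18150 mm^2
Rod-side annular area A_ann = π/4 × (152² − 79.1²) = 13230 mm^2
Piston speed v = Q_in/A_cap; rod-end outflow Q_out = v × A_ann = Q_in × A_ann/A_cap.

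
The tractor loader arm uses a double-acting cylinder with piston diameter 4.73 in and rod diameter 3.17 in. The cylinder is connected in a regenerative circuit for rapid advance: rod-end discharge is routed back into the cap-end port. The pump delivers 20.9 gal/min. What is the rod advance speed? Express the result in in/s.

In regeneration the rod-end outflow joins the pump flow into the cap end, so the net volume the pump must supply per unit advance equals the rod cross-section area.
Rod cross-section A_rod = π/4 × (3.17 in)² = 7.892 in^2
v = Q_pump / A_rod

v ≈ 10.2 in/s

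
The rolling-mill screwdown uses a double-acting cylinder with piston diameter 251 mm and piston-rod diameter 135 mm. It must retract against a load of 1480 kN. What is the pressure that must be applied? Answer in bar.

P ≈ 421 bar

Rod-side annular area A_ann = π/4 × (251² − 135²) = 35170 mm^2
Retraction: pressure acts on the annular area.
P = F / A = 1480 kN / A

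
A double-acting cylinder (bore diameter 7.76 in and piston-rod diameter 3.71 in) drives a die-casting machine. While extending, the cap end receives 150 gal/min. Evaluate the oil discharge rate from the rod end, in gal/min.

Q_out ≈ 116 gal/min

Cap-side area A_cap = π/4 × (7.76 in)² = 47.29 in^2
Rod-side annular area A_ann = π/4 × (7.76² − 3.71²) = 36.48 in^2
Piston speed v = Q_in/A_cap; rod-end outflow Q_out = v × A_ann = Q_in × A_ann/A_cap.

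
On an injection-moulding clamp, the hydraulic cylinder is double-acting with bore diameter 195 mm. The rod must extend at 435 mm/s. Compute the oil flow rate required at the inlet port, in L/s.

Q ≈ 13.0 L/s

Cap-side area A_cap = π/4 × (195 mm)² = 29860 mm^2
Q = A × v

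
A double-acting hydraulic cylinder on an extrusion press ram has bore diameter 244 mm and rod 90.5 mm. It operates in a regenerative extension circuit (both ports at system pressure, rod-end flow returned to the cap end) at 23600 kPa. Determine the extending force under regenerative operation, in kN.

With equal pressure on both faces, forces on the annular region cancel; the net push is pressure × rod cross-section.
Rod cross-section A_rod = π/4 × (90.5 mm)² = 6433 mm^2
F = P × A_rod

F ≈ 152 kN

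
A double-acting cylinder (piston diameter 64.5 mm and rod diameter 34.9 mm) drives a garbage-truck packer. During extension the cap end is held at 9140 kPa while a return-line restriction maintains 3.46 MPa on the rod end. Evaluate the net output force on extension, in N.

Cap-side area A_cap = π/4 × (64.5 mm)² = 3267 mm^2
Rod-side annular area A_ann = π/4 × (64.5² − 34.9²) = 2311 mm^2
Net thrust = P_cap·A_cap − P_rod·A_ann = 29860 N − 7995 N

F ≈ 21900 N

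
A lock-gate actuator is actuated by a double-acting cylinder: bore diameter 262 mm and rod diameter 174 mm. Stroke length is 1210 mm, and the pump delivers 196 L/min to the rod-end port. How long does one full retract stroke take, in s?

Rod-side annular area A_ann = π/4 × (262² − 174²) = 30130 mm^2
Swept volume V = A × L; t = V / Q = A·L / Q

t ≈ 11.2 s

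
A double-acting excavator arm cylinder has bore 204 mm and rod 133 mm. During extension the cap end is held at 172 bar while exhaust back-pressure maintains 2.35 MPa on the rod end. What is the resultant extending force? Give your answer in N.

Cap-side area A_cap = π/4 × (204 mm)² = 32690 mm^2
Rod-side annular area A_ann = π/4 × (204² − 133²) = 18790 mm^2
Net thrust = P_cap·A_cap − P_rod·A_ann = 5.622e5 N − 44160 N

F ≈ 5.18e5 N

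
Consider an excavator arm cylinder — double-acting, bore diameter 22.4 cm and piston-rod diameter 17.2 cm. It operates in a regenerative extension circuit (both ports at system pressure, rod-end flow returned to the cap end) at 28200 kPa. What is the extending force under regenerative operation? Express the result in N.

F ≈ 6.55e5 N

With equal pressure on both faces, forces on the annular region cancel; the net push is pressure × rod cross-section.
Rod cross-section A_rod = π/4 × (17.2 cm)² = 232.4 cm^2
F = P × A_rod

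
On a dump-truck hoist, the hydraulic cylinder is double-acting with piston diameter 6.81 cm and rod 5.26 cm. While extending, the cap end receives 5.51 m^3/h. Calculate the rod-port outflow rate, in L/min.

Q_out ≈ 37.0 L/min

Cap-side area A_cap = π/4 × (6.81 cm)² = 36.42 cm^2
Rod-side annular area A_ann = π/4 × (6.81² − 5.26²) = 14.69 cm^2
Piston speed v = Q_in/A_cap; rod-end outflow Q_out = v × A_ann = Q_in × A_ann/A_cap.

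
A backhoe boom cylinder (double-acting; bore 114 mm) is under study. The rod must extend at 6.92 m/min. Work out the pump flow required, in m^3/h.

Q ≈ 4.24 m^3/h

Cap-side area A_cap = π/4 × (114 mm)² = 10210 mm^2
Q = A × v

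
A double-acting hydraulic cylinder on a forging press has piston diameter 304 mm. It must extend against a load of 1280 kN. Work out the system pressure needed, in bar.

P ≈ 176 bar

Cap-side area A_cap = π/4 × (304 mm)² = 72580 mm^2
P = F / A = 1280 kN / A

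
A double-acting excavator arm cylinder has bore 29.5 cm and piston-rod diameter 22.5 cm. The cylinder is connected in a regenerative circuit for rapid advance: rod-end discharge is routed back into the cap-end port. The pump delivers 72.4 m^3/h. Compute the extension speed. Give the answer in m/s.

In regeneration the rod-end outflow joins the pump flow into the cap end, so the net volume the pump must supply per unit advance equals the rod cross-section area.
Rod cross-section A_rod = π/4 × (22.5 cm)² = 397.6 cm^2
v = Q_pump / A_rod

v ≈ 0.506 m/s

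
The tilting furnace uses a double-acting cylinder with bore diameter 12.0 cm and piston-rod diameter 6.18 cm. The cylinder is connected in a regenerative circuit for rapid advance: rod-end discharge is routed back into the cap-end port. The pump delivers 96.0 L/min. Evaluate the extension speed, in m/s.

In regeneration the rod-end outflow joins the pump flow into the cap end, so the net volume the pump must supply per unit advance equals the rod cross-section area.
Rod cross-section A_rod = π/4 × (6.18 cm)² = 30.00 cm^2
v = Q_pump / A_rod

v ≈ 0.533 m/s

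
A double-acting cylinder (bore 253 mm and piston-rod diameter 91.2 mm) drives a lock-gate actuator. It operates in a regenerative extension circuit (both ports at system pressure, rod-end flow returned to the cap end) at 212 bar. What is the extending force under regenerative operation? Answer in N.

F ≈ 1.38e5 N

With equal pressure on both faces, forces on the annular region cancel; the net push is pressure × rod cross-section.
Rod cross-section A_rod = π/4 × (91.2 mm)² = 6533 mm^2
F = P × A_rod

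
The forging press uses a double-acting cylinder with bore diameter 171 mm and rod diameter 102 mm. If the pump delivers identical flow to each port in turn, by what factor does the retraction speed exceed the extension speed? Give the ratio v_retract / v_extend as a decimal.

Cap-side area A_cap = π/4 × (171 mm)² = 22970 mm^2
Rod-side annular area A_ann = π/4 × (171² − 102²) = 14790 mm^2
For equal Q, v ∝ 1/A, so v_ret/v_ext = A_cap/A_ann.

v_ret/v_ext ≈ 1.55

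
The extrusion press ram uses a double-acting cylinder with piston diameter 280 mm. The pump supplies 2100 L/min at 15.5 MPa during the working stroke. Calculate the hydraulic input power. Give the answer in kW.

Hydraulic power = P × Q

W ≈ 542 kW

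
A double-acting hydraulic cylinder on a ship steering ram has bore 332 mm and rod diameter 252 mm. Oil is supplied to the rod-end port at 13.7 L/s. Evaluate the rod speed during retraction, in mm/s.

v ≈ 373 mm/s

Rod-side annular area A_ann = π/4 × (332² − 252²) = 36690 mm^2
Flow into the rod-end port fills the annular volume.
v = Q / A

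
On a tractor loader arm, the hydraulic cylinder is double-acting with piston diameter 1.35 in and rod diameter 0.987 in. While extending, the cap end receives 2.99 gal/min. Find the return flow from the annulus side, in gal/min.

Cap-side area A_cap = π/4 × (1.35 in)² = 1.431 in^2
Rod-side annular area A_ann = π/4 × (1.35² − 0.987²) = 0.6663 in^2
Piston speed v = Q_in/A_cap; rod-end outflow Q_out = v × A_ann = Q_in × A_ann/A_cap.

Q_out ≈ 1.39 gal/min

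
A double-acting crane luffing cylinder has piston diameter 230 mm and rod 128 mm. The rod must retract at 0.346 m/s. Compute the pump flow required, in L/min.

Q ≈ 595 L/min

Rod-side annular area A_ann = π/4 × (230² − 128²) = 28680 mm^2
Q = A × v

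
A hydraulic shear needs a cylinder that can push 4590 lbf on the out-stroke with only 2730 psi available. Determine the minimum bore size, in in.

Extension force acts on the full piston face: F = P × (π/4)D².
D = √(4F / (πP)) = √(4 × 4590 lbf / (π × 2730 psi))

D ≈ 1.46 in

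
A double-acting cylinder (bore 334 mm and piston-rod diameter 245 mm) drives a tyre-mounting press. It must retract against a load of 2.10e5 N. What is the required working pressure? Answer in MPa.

Rod-side annular area A_ann = π/4 × (334² − 245²) = 40470 mm^2
Retraction: pressure acts on the annular area.
P = F / A = 2.10e5 N / A

P ≈ 5.19 MPa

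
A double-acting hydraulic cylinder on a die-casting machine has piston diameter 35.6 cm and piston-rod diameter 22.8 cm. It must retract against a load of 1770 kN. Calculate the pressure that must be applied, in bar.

Rod-side annular area A_ann = π/4 × (35.6² − 22.8²) = 587.1 cm^2
Retraction: pressure acts on the annular area.
P = F / A = 1770 kN / A

P ≈ 301 bar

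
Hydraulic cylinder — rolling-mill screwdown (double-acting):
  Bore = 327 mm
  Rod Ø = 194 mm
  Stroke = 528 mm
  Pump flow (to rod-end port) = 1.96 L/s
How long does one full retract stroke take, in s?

Rod-side annular area A_ann = π/4 × (327² − 194²) = 54420 mm^2
Swept volume V = A × L; t = V / Q = A·L / Q

t ≈ 14.7 s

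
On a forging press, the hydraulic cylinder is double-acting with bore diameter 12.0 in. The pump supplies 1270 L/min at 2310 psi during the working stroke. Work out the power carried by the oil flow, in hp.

Hydraulic power = P × Q

W ≈ 452 hp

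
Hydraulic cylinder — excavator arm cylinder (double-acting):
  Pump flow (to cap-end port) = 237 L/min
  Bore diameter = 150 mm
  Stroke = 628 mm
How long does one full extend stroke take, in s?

Cap-side area A_cap = π/4 × (150 mm)² = 17670 mm^2
Swept volume V = A × L; t = V / Q = A·L / Q

t ≈ 2.81 s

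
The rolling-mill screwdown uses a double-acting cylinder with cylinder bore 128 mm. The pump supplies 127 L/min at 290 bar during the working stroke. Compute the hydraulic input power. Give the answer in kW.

Hydraulic power = P × Q

W ≈ 61.4 kW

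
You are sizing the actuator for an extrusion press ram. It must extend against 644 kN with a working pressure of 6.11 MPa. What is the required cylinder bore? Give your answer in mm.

Extension force acts on the full piston face: F = P × (π/4)D².
D = √(4F / (πP)) = √(4 × 644 kN / (π × 6.11 MPa))

D ≈ 366 mm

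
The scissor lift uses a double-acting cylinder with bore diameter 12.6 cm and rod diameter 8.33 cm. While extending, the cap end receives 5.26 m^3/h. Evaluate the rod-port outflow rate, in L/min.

Q_out ≈ 49.4 L/min

Cap-side area A_cap = π/4 × (12.6 cm)² = 124.7 cm^2
Rod-side annular area A_ann = π/4 × (12.6² − 8.33²) = 70.19 cm^2
Piston speed v = Q_in/A_cap; rod-end outflow Q_out = v × A_ann = Q_in × A_ann/A_cap.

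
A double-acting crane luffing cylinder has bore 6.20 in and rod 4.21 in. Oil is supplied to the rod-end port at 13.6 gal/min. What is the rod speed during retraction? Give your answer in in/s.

Rod-side annular area A_ann = π/4 × (6.20² − 4.21²) = 16.27 in^2
Flow into the rod-end port fills the annular volume.
v = Q / A

v ≈ 3.22 in/s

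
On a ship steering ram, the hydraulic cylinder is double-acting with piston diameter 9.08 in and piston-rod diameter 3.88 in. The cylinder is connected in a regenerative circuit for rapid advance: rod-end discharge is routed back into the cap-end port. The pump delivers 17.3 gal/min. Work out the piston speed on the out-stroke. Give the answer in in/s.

In regeneration the rod-end outflow joins the pump flow into the cap end, so the net volume the pump must supply per unit advance equals the rod cross-section area.
Rod cross-section A_rod = π/4 × (3.88 in)² = 11.82 in^2
v = Q_pump / A_rod

v ≈ 5.63 in/s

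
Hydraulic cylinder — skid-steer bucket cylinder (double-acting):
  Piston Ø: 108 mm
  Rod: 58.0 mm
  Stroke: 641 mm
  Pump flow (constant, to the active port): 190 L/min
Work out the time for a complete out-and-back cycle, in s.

t ≈ 3.17 s

Cap-side area A_cap = π/4 × (108 mm)² = 9161 mm^2
Rod-side annular area A_ann = π/4 × (108² − 58.0²) = 6519 mm^2
t_ext = A_cap·L/Q = 1.854 s
t_ret = A_ann·L/Q = 1.320 s
t_cycle = t_ext + t_ret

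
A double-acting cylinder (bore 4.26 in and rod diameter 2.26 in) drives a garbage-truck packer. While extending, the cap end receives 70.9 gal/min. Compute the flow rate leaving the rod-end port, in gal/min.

Cap-side area A_cap = π/4 × (4.26 in)² = 14.25 in^2
Rod-side annular area A_ann = π/4 × (4.26² − 2.26²) = 10.24 in^2
Piston speed v = Q_in/A_cap; rod-end outflow Q_out = v × A_ann = Q_in × A_ann/A_cap.

Q_out ≈ 50.9 gal/min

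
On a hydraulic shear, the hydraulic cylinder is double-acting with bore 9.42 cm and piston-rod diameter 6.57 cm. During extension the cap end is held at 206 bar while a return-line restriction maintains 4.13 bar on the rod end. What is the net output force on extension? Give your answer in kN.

F ≈ 142 kN

Cap-side area A_cap = π/4 × (9.42 cm)² = 69.69 cm^2
Rod-side annular area A_ann = π/4 × (9.42² − 6.57²) = 35.79 cm^2
Net thrust = P_cap·A_cap − P_rod·A_ann = 143.6 kN − 1.478 kN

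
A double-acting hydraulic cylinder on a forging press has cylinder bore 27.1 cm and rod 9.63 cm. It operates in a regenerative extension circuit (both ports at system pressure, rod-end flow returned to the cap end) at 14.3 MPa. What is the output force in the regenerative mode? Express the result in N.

F ≈ 1.04e5 N

With equal pressure on both faces, forces on the annular region cancel; the net push is pressure × rod cross-section.
Rod cross-section A_rod = π/4 × (9.63 cm)² = 72.84 cm^2
F = P × A_rod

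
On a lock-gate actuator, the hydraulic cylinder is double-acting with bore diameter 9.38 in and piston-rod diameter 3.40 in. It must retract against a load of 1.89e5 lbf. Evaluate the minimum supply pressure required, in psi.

Rod-side annular area A_ann = π/4 × (9.38² − 3.40²) = 60.02 in^2
Retraction: pressure acts on the annular area.
P = F / A = 1.89e5 lbf / A

P ≈ 3150 psi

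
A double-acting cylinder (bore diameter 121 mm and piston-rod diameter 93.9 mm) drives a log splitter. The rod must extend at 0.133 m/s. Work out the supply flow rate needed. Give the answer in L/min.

Q ≈ 91.8 L/min

Cap-side area A_cap = π/4 × (121 mm)² = 11500 mm^2
Q = A × v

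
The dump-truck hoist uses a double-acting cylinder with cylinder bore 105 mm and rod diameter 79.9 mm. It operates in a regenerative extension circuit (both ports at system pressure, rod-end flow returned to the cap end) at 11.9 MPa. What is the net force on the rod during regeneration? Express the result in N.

F ≈ 59700 N

With equal pressure on both faces, forces on the annular region cancel; the net push is pressure × rod cross-section.
Rod cross-section A_rod = π/4 × (79.9 mm)² = 5014 mm^2
F = P × A_rod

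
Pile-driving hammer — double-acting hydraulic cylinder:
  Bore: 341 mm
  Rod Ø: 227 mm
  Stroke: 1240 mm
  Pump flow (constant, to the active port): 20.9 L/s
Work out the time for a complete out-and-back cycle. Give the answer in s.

Cap-side area A_cap = π/4 × (341 mm)² = 91330 mm^2
Rod-side annular area A_ann = π/4 × (341² − 227²) = 50860 mm^2
t_ext = A_cap·L/Q = 5.418 s
t_ret = A_ann·L/Q = 3.017 s
t_cycle = t_ext + t_ret

t ≈ 8.44 s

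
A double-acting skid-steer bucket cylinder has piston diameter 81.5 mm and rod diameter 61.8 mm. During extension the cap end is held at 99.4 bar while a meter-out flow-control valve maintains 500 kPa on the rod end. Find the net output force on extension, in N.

Cap-side area A_cap = π/4 × (81.5 mm)² = 5217 mm^2
Rod-side annular area A_ann = π/4 × (81.5² − 61.8²) = 2217 mm^2
Net thrust = P_cap·A_cap − P_rod·A_ann = 51860 N − 1109 N

F ≈ 50700 N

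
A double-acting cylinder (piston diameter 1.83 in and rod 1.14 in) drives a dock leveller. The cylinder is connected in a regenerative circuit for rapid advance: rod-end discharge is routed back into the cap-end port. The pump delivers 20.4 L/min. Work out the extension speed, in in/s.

In regeneration the rod-end outflow joins the pump flow into the cap end, so the net volume the pump must supply per unit advance equals the rod cross-section area.
Rod cross-section A_rod = π/4 × (1.14 in)² = 1.021 in^2
v = Q_pump / A_rod

v ≈ 20.3 in/s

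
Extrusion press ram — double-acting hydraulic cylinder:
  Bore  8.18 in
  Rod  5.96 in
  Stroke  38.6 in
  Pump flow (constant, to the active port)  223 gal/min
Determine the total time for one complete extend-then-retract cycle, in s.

t ≈ 3.47 s

Cap-side area A_cap = π/4 × (8.18 in)² = 52.55 in^2
Rod-side annular area A_ann = π/4 × (8.18² − 5.96²) = 24.65 in^2
t_ext = A_cap·L/Q = 2.363 s
t_ret = A_ann·L/Q = 1.108 s
t_cycle = t_ext + t_ret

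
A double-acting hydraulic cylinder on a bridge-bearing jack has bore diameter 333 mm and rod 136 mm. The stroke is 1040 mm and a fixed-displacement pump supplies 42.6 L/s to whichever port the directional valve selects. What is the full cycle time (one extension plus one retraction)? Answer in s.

Cap-side area A_cap = π/4 × (333 mm)² = 87090 mm^2
Rod-side annular area A_ann = π/4 × (333² − 136²) = 72570 mm^2
t_ext = A_cap·L/Q = 2.126 s
t_ret = A_ann·L/Q = 1.772 s
t_cycle = t_ext + t_ret

t ≈ 3.90 s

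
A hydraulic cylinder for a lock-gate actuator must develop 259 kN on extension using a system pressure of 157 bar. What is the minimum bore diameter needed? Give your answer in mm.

Extension force acts on the full piston face: F = P × (π/4)D².
D = √(4F / (πP)) = √(4 × 259 kN / (π × 157 bar))

D ≈ 145 mm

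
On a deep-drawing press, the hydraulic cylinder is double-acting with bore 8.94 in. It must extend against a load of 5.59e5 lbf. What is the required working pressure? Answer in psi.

Cap-side area A_cap = π/4 × (8.94 in)² = 62.77 in^2
P = F / A = 5.59e5 lbf / A

P ≈ 8910 psi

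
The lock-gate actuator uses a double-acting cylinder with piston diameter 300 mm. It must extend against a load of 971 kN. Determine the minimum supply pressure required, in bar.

Cap-side area A_cap = π/4 × (300 mm)² = 70690 mm^2
P = F / A = 971 kN / A

P ≈ 137 bar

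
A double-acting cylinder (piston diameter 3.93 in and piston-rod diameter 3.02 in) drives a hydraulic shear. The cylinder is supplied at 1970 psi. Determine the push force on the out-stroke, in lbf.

F ≈ 23900 lbf

Cap-side area A_cap = π/4 × (3.93 in)² = 12.13 in^2
F = P × A_cap = 1970 psi × A_cap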